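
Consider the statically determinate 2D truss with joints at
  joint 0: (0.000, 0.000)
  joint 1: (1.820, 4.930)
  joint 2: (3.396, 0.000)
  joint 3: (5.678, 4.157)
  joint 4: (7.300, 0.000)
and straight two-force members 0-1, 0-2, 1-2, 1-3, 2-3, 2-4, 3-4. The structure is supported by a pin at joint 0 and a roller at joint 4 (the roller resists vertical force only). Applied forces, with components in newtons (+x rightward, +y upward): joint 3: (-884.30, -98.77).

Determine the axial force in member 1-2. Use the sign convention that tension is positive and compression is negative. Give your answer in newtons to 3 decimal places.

633.068

N=5 nodes, M=7 members, R=3 reactions → 2N=10, M+R=10
member 0 (0-1): L=5.2552, (cx,cy)=(0.3463,0.9381)
member 1 (0-2): L=3.3960, (cx,cy)=(1.0000,0.0000)
member 2 (1-2): L=5.1758, (cx,cy)=(0.3045,-0.9525)
member 3 (1-3): L=3.9347, (cx,cy)=(0.9805,-0.1965)
member 4 (2-3): L=4.7422, (cx,cy)=(0.4812,0.8766)
member 5 (2-4): L=3.9040, (cx,cy)=(1.0000,0.0000)
member 6 (3-4): L=4.4622, (cx,cy)=(0.3635,-0.9316)
solve A·x = −loads:
  F[0-1] = -560.1787 N (compression)
  F[0-2] = -690.2975 N (compression)
  F[1-2] = +633.0685 N (tension)
  F[1-3] = -394.4560 N (compression)
  F[2-3] = -687.8901 N (compression)
  F[2-4] = -166.5086 N (compression)
  F[3-4] = +458.0765 N (tension)
  Rx@0 = +884.3000 N
  Ry@0 = +525.5123 N
  Ry@4 = -426.7423 N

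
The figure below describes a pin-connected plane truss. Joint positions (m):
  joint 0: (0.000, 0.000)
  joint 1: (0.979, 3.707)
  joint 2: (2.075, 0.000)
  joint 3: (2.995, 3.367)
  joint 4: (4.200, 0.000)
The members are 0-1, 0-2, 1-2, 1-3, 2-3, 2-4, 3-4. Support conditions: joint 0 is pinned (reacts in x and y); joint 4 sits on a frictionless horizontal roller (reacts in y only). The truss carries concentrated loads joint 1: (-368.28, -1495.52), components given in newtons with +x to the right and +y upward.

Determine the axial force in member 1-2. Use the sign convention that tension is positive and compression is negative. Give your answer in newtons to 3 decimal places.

N=5 nodes, M=7 members, R=3 reactions → 2N=10, M+R=10
member 0 (0-1): L=3.8341, (cx,cy)=(0.2553,0.9669)
member 1 (0-2): L=2.0750, (cx,cy)=(1.0000,0.0000)
member 2 (1-2): L=3.8656, (cx,cy)=(0.2835,-0.9590)
member 3 (1-3): L=2.0445, (cx,cy)=(0.9861,-0.1663)
member 4 (2-3): L=3.4904, (cx,cy)=(0.2636,0.9646)
member 5 (2-4): L=2.1250, (cx,cy)=(1.0000,0.0000)
member 6 (3-4): L=3.5761, (cx,cy)=(0.3370,-0.9415)
solve A·x = −loads:
  F[0-1] = -1522.4394 N (compression)
  F[0-2] = +20.4605 N (tension)
  F[1-2] = -22.0568 N (compression)
  F[1-3] = -14.4075 N (compression)
  F[2-3] = +21.9270 N (tension)
  F[2-4] = +8.4274 N (tension)
  F[3-4] = -25.0102 N (compression)
  Rx@0 = +368.2800 N
  Ry@0 = +1471.9724 N
  Ry@4 = +23.5476 N

-22.057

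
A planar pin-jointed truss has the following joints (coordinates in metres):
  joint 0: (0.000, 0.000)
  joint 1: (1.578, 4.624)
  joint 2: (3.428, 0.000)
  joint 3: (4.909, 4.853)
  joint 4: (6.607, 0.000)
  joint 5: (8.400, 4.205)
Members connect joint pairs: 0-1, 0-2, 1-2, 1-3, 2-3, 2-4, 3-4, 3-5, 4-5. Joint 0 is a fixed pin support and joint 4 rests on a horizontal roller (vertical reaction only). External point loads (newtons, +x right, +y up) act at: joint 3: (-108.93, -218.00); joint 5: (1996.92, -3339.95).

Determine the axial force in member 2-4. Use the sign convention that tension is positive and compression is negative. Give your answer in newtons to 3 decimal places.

-176.851

N=6 nodes, M=9 members, R=3 reactions → 2N=12, M+R=12
member 0 (0-1): L=4.8858, (cx,cy)=(0.3230,0.9464)
member 1 (0-2): L=3.4280, (cx,cy)=(1.0000,0.0000)
member 2 (1-2): L=4.9803, (cx,cy)=(0.3715,-0.9284)
member 3 (1-3): L=3.3389, (cx,cy)=(0.9976,0.0686)
member 4 (2-3): L=5.0740, (cx,cy)=(0.2919,0.9565)
member 5 (2-4): L=3.1790, (cx,cy)=(1.0000,0.0000)
member 6 (3-4): L=5.1415, (cx,cy)=(0.3303,-0.9439)
member 7 (3-5): L=3.5506, (cx,cy)=(0.9832,-0.1825)
member 8 (4-5): L=4.5713, (cx,cy)=(0.3922,0.9199)
solve A·x = −loads:
  F[0-1] = +2156.8779 N (tension)
  F[0-2] = +1191.3746 N (tension)
  F[1-2] = -2089.5430 N (compression)
  F[1-3] = +1476.2732 N (tension)
  F[2-3] = +2028.3611 N (tension)
  F[2-4] = -176.8511 N (compression)
  F[3-4] = -3017.0100 N (compression)
  F[3-5] = +3224.3052 N (tension)
  F[4-5] = -2991.1972 N (compression)
  Rx@0 = -1887.9900 N
  Ry@0 = -2041.2862 N
  Ry@4 = +5599.2362 N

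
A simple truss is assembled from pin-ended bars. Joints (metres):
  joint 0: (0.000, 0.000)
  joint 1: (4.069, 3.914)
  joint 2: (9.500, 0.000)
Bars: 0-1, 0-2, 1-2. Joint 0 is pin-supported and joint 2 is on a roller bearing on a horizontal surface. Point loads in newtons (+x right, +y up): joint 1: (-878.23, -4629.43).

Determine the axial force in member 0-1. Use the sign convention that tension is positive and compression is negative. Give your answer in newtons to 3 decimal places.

-4339.584

N=3 nodes, M=3 members, R=3 reactions → 2N=6, M+R=6
member 0 (0-1): L=5.6459, (cx,cy)=(0.7207,0.6932)
member 1 (0-2): L=9.5000, (cx,cy)=(1.0000,0.0000)
member 2 (1-2): L=6.6944, (cx,cy)=(0.8113,-0.5847)
solve A·x = −loads:
  F[0-1] = -4339.5844 N (compression)
  F[0-2] = +2249.3098 N (tension)
  F[1-2] = -2772.5663 N (compression)
  Rx@0 = +878.2300 N
  Ry@0 = +3008.4028 N
  Ry@2 = +1621.0272 N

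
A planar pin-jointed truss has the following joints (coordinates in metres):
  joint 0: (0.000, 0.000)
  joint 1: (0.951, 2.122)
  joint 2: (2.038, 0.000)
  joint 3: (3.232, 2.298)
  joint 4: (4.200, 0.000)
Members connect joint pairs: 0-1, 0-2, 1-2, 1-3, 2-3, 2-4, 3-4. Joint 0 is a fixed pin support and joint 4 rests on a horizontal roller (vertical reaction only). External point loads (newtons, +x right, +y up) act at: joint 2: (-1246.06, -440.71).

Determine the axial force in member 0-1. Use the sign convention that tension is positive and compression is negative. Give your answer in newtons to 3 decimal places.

-248.601

N=5 nodes, M=7 members, R=3 reactions → 2N=10, M+R=10
member 0 (0-1): L=2.3254, (cx,cy)=(0.4090,0.9125)
member 1 (0-2): L=2.0380, (cx,cy)=(1.0000,0.0000)
member 2 (1-2): L=2.3842, (cx,cy)=(0.4559,-0.8900)
member 3 (1-3): L=2.2878, (cx,cy)=(0.9970,0.0769)
member 4 (2-3): L=2.5897, (cx,cy)=(0.4611,0.8874)
member 5 (2-4): L=2.1620, (cx,cy)=(1.0000,0.0000)
member 6 (3-4): L=2.4936, (cx,cy)=(0.3882,-0.9216)
solve A·x = −loads:
  F[0-1] = -248.6014 N (compression)
  F[0-2] = -1144.3896 N (compression)
  F[1-2] = +236.7226 N (tension)
  F[1-3] = -210.2191 N (compression)
  F[2-3] = +259.2176 N (tension)
  F[2-4] = +90.0810 N (tension)
  F[3-4] = -232.0476 N (compression)
  Rx@0 = +1246.0600 N
  Ry@0 = +226.8607 N
  Ry@4 = +213.8493 N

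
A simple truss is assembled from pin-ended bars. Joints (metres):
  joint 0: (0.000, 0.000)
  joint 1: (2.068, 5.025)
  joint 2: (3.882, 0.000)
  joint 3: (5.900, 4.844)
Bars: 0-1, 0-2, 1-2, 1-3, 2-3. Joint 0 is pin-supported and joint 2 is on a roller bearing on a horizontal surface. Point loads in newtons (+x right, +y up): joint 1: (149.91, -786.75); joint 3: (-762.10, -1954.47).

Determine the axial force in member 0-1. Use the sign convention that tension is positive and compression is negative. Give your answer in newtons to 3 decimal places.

-117.374

N=4 nodes, M=5 members, R=3 reactions → 2N=8, M+R=8
member 0 (0-1): L=5.4339, (cx,cy)=(0.3806,0.9248)
member 1 (0-2): L=3.8820, (cx,cy)=(1.0000,0.0000)
member 2 (1-2): L=5.3424, (cx,cy)=(0.3395,-0.9406)
member 3 (1-3): L=3.8363, (cx,cy)=(0.9989,-0.0472)
member 4 (2-3): L=5.2475, (cx,cy)=(0.3846,0.9231)
solve A·x = −loads:
  F[0-1] = -117.3740 N (compression)
  F[0-2] = -567.5205 N (compression)
  F[1-2] = -723.6138 N (compression)
  F[1-3] = +51.1790 N (tension)
  F[2-3] = -2114.6749 N (compression)
  Rx@0 = +612.1900 N
  Ry@0 = +108.5417 N
  Ry@2 = +2632.6783 N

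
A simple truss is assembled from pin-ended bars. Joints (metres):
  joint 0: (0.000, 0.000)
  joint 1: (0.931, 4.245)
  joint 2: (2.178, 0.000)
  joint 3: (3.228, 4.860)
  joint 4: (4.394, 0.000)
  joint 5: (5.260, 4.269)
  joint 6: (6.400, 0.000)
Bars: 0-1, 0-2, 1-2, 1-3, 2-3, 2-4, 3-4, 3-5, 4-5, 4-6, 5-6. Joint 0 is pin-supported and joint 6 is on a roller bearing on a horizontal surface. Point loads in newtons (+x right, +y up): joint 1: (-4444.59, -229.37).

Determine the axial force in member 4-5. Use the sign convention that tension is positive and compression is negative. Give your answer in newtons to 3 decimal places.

-2590.204

N=7 nodes, M=11 members, R=3 reactions → 2N=14, M+R=14
member 0 (0-1): L=4.3459, (cx,cy)=(0.2142,0.9768)
member 1 (0-2): L=2.1780, (cx,cy)=(1.0000,0.0000)
member 2 (1-2): L=4.4244, (cx,cy)=(0.2818,-0.9595)
member 3 (1-3): L=2.3779, (cx,cy)=(0.9660,0.2586)
member 4 (2-3): L=4.9721, (cx,cy)=(0.2112,0.9774)
member 5 (2-4): L=2.2160, (cx,cy)=(1.0000,0.0000)
member 6 (3-4): L=4.9979, (cx,cy)=(0.2333,-0.9724)
member 7 (3-5): L=2.1162, (cx,cy)=(0.9602,-0.2793)
member 8 (4-5): L=4.3560, (cx,cy)=(0.1988,0.9800)
member 9 (4-6): L=2.0060, (cx,cy)=(1.0000,0.0000)
member 10 (5-6): L=4.4186, (cx,cy)=(0.2580,-0.9661)
solve A·x = −loads:
  F[0-1] = -3218.7424 N (compression)
  F[0-2] = -3755.0541 N (compression)
  F[1-2] = +3787.7543 N (tension)
  F[1-3] = +2782.1416 N (tension)
  F[2-3] = -3718.0450 N (compression)
  F[2-4] = -1902.3170 N (compression)
  F[3-4] = +2610.5359 N (tension)
  F[3-5] = +1346.8763 N (tension)
  F[4-5] = -2590.2041 N (compression)
  F[4-6] = -778.3316 N (compression)
  F[5-6] = +3016.7810 N (tension)
  Rx@0 = +4444.5900 N
  Ry@0 = +3144.0170 N
  Ry@6 = -2914.6470 N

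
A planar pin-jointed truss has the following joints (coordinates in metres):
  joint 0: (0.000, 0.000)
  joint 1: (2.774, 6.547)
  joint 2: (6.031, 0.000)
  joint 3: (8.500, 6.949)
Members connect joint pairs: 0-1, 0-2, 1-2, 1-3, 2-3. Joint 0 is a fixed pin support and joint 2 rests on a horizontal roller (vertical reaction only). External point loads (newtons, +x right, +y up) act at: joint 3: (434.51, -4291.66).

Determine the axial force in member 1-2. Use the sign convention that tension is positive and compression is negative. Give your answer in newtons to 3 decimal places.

-2363.951

N=4 nodes, M=5 members, R=3 reactions → 2N=8, M+R=8
member 0 (0-1): L=7.1104, (cx,cy)=(0.3901,0.9208)
member 1 (0-2): L=6.0310, (cx,cy)=(1.0000,0.0000)
member 2 (1-2): L=7.3124, (cx,cy)=(0.4454,-0.8953)
member 3 (1-3): L=5.7401, (cx,cy)=(0.9975,0.0700)
member 4 (2-3): L=7.3746, (cx,cy)=(0.3348,0.9423)
solve A·x = −loads:
  F[0-1] = +2451.8770 N (tension)
  F[0-2] = -522.0429 N (compression)
  F[1-2] = -2363.9512 N (compression)
  F[1-3] = +2014.4207 N (tension)
  F[2-3] = -4704.2187 N (compression)
  Rx@0 = -434.5100 N
  Ry@0 = -2257.5889 N
  Ry@2 = +6549.2489 N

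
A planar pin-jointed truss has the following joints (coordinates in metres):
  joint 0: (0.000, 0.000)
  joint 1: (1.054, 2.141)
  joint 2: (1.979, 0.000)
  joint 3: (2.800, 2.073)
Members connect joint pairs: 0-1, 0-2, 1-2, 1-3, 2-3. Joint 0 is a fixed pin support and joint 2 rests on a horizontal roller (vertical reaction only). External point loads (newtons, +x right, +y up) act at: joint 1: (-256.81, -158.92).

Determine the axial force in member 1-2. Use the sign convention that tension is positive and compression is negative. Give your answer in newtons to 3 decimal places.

210.452

N=4 nodes, M=5 members, R=3 reactions → 2N=8, M+R=8
member 0 (0-1): L=2.3864, (cx,cy)=(0.4417,0.8972)
member 1 (0-2): L=1.9790, (cx,cy)=(1.0000,0.0000)
member 2 (1-2): L=2.3323, (cx,cy)=(0.3966,-0.9180)
member 3 (1-3): L=1.7473, (cx,cy)=(0.9992,-0.0389)
member 4 (2-3): L=2.2297, (cx,cy)=(0.3682,0.9297)
solve A·x = −loads:
  F[0-1] = -392.4680 N (compression)
  F[0-2] = -83.4672 N (compression)
  F[1-2] = +210.4524 N (tension)
  F[1-3] = +0.0000 N (tension)
  F[2-3] = -0.0000 N (compression)
  Rx@0 = +256.8100 N
  Ry@0 = +352.1128 N
  Ry@2 = -193.1928 N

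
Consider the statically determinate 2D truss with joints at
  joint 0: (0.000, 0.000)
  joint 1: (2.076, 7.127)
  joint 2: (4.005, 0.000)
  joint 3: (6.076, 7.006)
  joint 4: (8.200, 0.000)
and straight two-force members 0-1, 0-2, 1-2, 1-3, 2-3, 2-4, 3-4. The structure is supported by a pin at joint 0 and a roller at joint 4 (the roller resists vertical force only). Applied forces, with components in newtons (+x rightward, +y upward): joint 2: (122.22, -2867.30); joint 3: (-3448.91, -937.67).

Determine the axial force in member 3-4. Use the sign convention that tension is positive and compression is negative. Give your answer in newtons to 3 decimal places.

889.764

N=5 nodes, M=7 members, R=3 reactions → 2N=10, M+R=10
member 0 (0-1): L=7.4232, (cx,cy)=(0.2797,0.9601)
member 1 (0-2): L=4.0050, (cx,cy)=(1.0000,0.0000)
member 2 (1-2): L=7.3834, (cx,cy)=(0.2613,-0.9653)
member 3 (1-3): L=4.0018, (cx,cy)=(0.9995,-0.0302)
member 4 (2-3): L=7.3057, (cx,cy)=(0.2835,0.9590)
member 5 (2-4): L=4.1950, (cx,cy)=(1.0000,0.0000)
member 6 (3-4): L=7.3209, (cx,cy)=(0.2901,-0.9570)
solve A·x = −loads:
  F[0-1] = -4849.9873 N (compression)
  F[0-2] = -1970.3244 N (compression)
  F[1-2] = +4906.6887 N (tension)
  F[1-3] = -2639.4957 N (compression)
  F[2-3] = -1948.9184 N (compression)
  F[2-4] = -258.1461 N (compression)
  F[3-4] = +889.7640 N (tension)
  Rx@0 = +3326.6900 N
  Ry@0 = +4656.4632 N
  Ry@4 = -851.4932 N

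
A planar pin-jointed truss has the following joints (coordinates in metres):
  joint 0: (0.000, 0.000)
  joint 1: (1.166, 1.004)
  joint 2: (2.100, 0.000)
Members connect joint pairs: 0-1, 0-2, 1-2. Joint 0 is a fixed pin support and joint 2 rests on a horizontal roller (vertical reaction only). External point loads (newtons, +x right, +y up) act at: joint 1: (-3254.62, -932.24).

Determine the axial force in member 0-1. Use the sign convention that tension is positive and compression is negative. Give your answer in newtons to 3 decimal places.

-3020.132

N=3 nodes, M=3 members, R=3 reactions → 2N=6, M+R=6
member 0 (0-1): L=1.5387, (cx,cy)=(0.7578,0.6525)
member 1 (0-2): L=2.1000, (cx,cy)=(1.0000,0.0000)
member 2 (1-2): L=1.3713, (cx,cy)=(0.6811,-0.7322)
solve A·x = −loads:
  F[0-1] = -3020.1317 N (compression)
  F[0-2] = -966.0045 N (compression)
  F[1-2] = +1418.2545 N (tension)
  Rx@0 = +3254.6200 N
  Ry@0 = +1970.6432 N
  Ry@2 = -1038.4032 N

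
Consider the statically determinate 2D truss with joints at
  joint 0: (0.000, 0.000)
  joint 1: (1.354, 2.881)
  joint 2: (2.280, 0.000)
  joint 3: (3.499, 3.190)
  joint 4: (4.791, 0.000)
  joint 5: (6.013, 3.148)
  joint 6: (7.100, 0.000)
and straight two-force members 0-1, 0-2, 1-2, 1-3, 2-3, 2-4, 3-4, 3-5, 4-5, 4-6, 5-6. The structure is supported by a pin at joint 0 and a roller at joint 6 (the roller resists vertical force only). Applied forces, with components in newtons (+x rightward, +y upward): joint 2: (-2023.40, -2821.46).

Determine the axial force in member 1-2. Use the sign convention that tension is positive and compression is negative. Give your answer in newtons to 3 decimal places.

1792.703

N=7 nodes, M=11 members, R=3 reactions → 2N=14, M+R=14
member 0 (0-1): L=3.1833, (cx,cy)=(0.4253,0.9050)
member 1 (0-2): L=2.2800, (cx,cy)=(1.0000,0.0000)
member 2 (1-2): L=3.0262, (cx,cy)=(0.3060,-0.9520)
member 3 (1-3): L=2.1671, (cx,cy)=(0.9898,0.1426)
member 4 (2-3): L=3.4150, (cx,cy)=(0.3570,0.9341)
member 5 (2-4): L=2.5110, (cx,cy)=(1.0000,0.0000)
member 6 (3-4): L=3.4417, (cx,cy)=(0.3754,-0.9269)
member 7 (3-5): L=2.5144, (cx,cy)=(0.9999,-0.0167)
member 8 (4-5): L=3.3769, (cx,cy)=(0.3619,0.9322)
member 9 (4-6): L=2.3090, (cx,cy)=(1.0000,0.0000)
member 10 (5-6): L=3.3304, (cx,cy)=(0.3264,-0.9452)
solve A·x = −loads:
  F[0-1] = -2116.4040 N (compression)
  F[0-2] = -1123.2021 N (compression)
  F[1-2] = +1792.7032 N (tension)
  F[1-3] = -1463.7176 N (compression)
  F[2-3] = +1193.3673 N (tension)
  F[2-4] = +1022.7814 N (tension)
  F[3-4] = -965.6372 N (compression)
  F[3-5] = -660.3784 N (compression)
  F[4-5] = +960.0832 N (tension)
  F[4-6] = +312.8565 N (tension)
  F[5-6] = -958.5401 N (compression)
  Rx@0 = +2023.4000 N
  Ry@0 = +1915.4137 N
  Ry@6 = +906.0463 N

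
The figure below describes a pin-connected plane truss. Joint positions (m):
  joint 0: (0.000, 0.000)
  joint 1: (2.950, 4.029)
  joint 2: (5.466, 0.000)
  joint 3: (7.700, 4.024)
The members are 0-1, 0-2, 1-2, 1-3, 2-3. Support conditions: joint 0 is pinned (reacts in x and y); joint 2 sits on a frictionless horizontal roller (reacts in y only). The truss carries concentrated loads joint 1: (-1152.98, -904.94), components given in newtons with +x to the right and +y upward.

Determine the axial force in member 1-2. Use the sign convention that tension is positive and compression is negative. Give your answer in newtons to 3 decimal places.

N=4 nodes, M=5 members, R=3 reactions → 2N=8, M+R=8
member 0 (0-1): L=4.9935, (cx,cy)=(0.5908,0.8068)
member 1 (0-2): L=5.4660, (cx,cy)=(1.0000,0.0000)
member 2 (1-2): L=4.7501, (cx,cy)=(0.5297,-0.8482)
member 3 (1-3): L=4.7500, (cx,cy)=(1.0000,-0.0011)
member 4 (2-3): L=4.6025, (cx,cy)=(0.4854,0.8743)
solve A·x = −loads:
  F[0-1] = -1569.5819 N (compression)
  F[0-2] = -225.7268 N (compression)
  F[1-2] = +426.1591 N (tension)
  F[1-3] = +0.0000 N (tension)
  F[2-3] = -0.0000 N (compression)
  Rx@0 = +1152.9800 N
  Ry@0 = +1266.4079 N
  Ry@2 = -361.4679 N

426.159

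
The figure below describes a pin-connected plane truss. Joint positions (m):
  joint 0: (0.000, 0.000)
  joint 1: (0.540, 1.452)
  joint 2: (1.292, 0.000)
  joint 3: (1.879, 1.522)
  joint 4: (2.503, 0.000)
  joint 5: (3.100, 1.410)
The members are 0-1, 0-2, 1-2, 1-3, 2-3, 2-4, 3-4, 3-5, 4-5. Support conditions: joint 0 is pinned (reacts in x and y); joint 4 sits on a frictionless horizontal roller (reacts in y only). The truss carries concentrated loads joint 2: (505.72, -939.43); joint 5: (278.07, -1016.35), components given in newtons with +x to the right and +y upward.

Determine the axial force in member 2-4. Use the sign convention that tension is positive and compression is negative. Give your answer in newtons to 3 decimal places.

-15.781

N=6 nodes, M=9 members, R=3 reactions → 2N=12, M+R=12
member 0 (0-1): L=1.5492, (cx,cy)=(0.3486,0.9373)
member 1 (0-2): L=1.2920, (cx,cy)=(1.0000,0.0000)
member 2 (1-2): L=1.6352, (cx,cy)=(0.4599,-0.8880)
member 3 (1-3): L=1.3408, (cx,cy)=(0.9986,0.0522)
member 4 (2-3): L=1.6313, (cx,cy)=(0.3598,0.9330)
member 5 (2-4): L=1.2110, (cx,cy)=(1.0000,0.0000)
member 6 (3-4): L=1.6449, (cx,cy)=(0.3793,-0.9253)
member 7 (3-5): L=1.2261, (cx,cy)=(0.9958,-0.0913)
member 8 (4-5): L=1.5312, (cx,cy)=(0.3899,0.9209)
solve A·x = −loads:
  F[0-1] = -59.1685 N (compression)
  F[0-2] = +804.4147 N (tension)
  F[1-2] = +59.6252 N (tension)
  F[1-3] = -48.1112 N (compression)
  F[2-3] = +950.1302 N (tension)
  F[2-4] = -15.7807 N (compression)
  F[3-4] = -1022.9849 N (compression)
  F[3-5] = +684.7756 N (tension)
  F[4-5] = -1035.7714 N (compression)
  Rx@0 = -783.7900 N
  Ry@0 = +55.4575 N
  Ry@4 = +1900.3225 N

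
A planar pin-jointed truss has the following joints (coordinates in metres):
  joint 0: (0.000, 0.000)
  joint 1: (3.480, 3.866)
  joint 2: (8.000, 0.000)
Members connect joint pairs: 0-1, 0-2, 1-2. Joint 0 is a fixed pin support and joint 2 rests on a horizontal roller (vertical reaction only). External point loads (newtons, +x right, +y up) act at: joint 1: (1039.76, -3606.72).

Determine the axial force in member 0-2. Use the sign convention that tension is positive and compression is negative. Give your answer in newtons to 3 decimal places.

2421.798

N=3 nodes, M=3 members, R=3 reactions → 2N=6, M+R=6
member 0 (0-1): L=5.2016, (cx,cy)=(0.6690,0.7432)
member 1 (0-2): L=8.0000, (cx,cy)=(1.0000,0.0000)
member 2 (1-2): L=5.9478, (cx,cy)=(0.7599,-0.6500)
solve A·x = −loads:
  F[0-1] = -2065.7384 N (compression)
  F[0-2] = +2421.7978 N (tension)
  F[1-2] = -3186.8087 N (compression)
  Rx@0 = -1039.7600 N
  Ry@0 = +1535.3328 N
  Ry@2 = +2071.3872 N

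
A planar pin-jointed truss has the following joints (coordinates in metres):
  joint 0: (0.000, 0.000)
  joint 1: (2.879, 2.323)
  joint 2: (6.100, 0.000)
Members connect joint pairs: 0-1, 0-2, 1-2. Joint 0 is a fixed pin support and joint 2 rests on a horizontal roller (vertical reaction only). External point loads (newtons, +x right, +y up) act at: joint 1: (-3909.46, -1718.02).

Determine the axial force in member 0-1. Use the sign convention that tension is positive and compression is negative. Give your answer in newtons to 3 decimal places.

-3815.523

N=3 nodes, M=3 members, R=3 reactions → 2N=6, M+R=6
member 0 (0-1): L=3.6993, (cx,cy)=(0.7783,0.6280)
member 1 (0-2): L=6.1000, (cx,cy)=(1.0000,0.0000)
member 2 (1-2): L=3.9713, (cx,cy)=(0.8111,-0.5849)
solve A·x = −loads:
  F[0-1] = -3815.5234 N (compression)
  F[0-2] = -940.0247 N (compression)
  F[1-2] = +1158.9922 N (tension)
  Rx@0 = +3909.4600 N
  Ry@0 = +2395.9702 N
  Ry@2 = -677.9502 N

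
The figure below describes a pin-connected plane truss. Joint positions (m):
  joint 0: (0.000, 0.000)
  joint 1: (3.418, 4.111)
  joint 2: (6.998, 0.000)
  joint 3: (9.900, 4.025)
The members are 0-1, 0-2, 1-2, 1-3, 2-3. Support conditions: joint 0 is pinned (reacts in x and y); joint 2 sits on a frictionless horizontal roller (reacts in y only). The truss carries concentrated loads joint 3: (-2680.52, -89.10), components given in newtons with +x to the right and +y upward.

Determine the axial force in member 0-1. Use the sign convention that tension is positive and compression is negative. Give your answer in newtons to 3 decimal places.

N=4 nodes, M=5 members, R=3 reactions → 2N=8, M+R=8
member 0 (0-1): L=5.3463, (cx,cy)=(0.6393,0.7689)
member 1 (0-2): L=6.9980, (cx,cy)=(1.0000,0.0000)
member 2 (1-2): L=5.4513, (cx,cy)=(0.6567,-0.7541)
member 3 (1-3): L=6.4826, (cx,cy)=(0.9999,-0.0133)
member 4 (2-3): L=4.9621, (cx,cy)=(0.5848,0.8112)
solve A·x = −loads:
  F[0-1] = -1956.9640 N (compression)
  F[0-2] = -1429.3951 N (compression)
  F[1-2] = +2040.9881 N (tension)
  F[1-3] = -2591.7179 N (compression)
  F[2-3] = -152.2312 N (compression)
  Rx@0 = +2680.5200 N
  Ry@0 = +1504.7906 N
  Ry@2 = -1415.6906 N

-1956.964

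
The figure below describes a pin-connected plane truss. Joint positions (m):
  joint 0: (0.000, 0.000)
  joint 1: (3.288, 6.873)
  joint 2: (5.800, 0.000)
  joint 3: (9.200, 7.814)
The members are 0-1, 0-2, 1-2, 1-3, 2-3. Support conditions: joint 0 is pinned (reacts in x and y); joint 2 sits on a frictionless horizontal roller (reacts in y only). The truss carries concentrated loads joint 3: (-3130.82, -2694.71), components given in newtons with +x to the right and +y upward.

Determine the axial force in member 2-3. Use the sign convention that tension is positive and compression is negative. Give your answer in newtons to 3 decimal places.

N=4 nodes, M=5 members, R=3 reactions → 2N=8, M+R=8
member 0 (0-1): L=7.6190, (cx,cy)=(0.4316,0.9021)
member 1 (0-2): L=5.8000, (cx,cy)=(1.0000,0.0000)
member 2 (1-2): L=7.3177, (cx,cy)=(0.3433,-0.9392)
member 3 (1-3): L=5.9864, (cx,cy)=(0.9876,0.1572)
member 4 (2-3): L=8.5217, (cx,cy)=(0.3990,0.9170)
solve A·x = −loads:
  F[0-1] = -2924.6747 N (compression)
  F[0-2] = -1868.6678 N (compression)
  F[1-2] = +2452.4461 N (tension)
  F[1-3] = -2130.5102 N (compression)
  F[2-3] = -2573.5277 N (compression)
  Rx@0 = +3130.8200 N
  Ry@0 = +2638.3127 N
  Ry@2 = +56.3973 N

-2573.528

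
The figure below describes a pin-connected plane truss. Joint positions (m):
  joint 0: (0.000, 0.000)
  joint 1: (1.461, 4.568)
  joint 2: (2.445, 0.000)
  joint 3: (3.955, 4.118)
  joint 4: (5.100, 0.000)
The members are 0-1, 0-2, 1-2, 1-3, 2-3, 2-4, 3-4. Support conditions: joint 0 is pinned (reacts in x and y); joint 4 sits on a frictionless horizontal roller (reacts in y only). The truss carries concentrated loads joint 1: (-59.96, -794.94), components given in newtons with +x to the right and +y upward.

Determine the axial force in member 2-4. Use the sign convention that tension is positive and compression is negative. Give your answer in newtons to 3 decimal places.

48.386

N=5 nodes, M=7 members, R=3 reactions → 2N=10, M+R=10
member 0 (0-1): L=4.7960, (cx,cy)=(0.3046,0.9525)
member 1 (0-2): L=2.4450, (cx,cy)=(1.0000,0.0000)
member 2 (1-2): L=4.6728, (cx,cy)=(0.2106,-0.9776)
member 3 (1-3): L=2.5343, (cx,cy)=(0.9841,-0.1776)
member 4 (2-3): L=4.3861, (cx,cy)=(0.3443,0.9389)
member 5 (2-4): L=2.6550, (cx,cy)=(1.0000,0.0000)
member 6 (3-4): L=4.2742, (cx,cy)=(0.2679,-0.9635)
solve A·x = −loads:
  F[0-1] = -651.9033 N (compression)
  F[0-2] = +138.6306 N (tension)
  F[1-2] = -158.5900 N (compression)
  F[1-3] = -106.9338 N (compression)
  F[2-3] = +165.1278 N (tension)
  F[2-4] = +48.3863 N (tension)
  F[3-4] = -180.6232 N (compression)
  Rx@0 = +59.9600 N
  Ry@0 = +620.9184 N
  Ry@4 = +174.0216 N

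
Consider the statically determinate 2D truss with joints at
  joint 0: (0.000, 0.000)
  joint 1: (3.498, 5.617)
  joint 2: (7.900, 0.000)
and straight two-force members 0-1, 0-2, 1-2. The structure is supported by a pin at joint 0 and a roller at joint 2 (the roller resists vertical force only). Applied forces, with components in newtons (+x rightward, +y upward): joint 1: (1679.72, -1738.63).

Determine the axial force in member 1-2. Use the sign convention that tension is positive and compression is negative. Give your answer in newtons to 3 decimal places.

N=3 nodes, M=3 members, R=3 reactions → 2N=6, M+R=6
member 0 (0-1): L=6.6172, (cx,cy)=(0.5286,0.8489)
member 1 (0-2): L=7.9000, (cx,cy)=(1.0000,0.0000)
member 2 (1-2): L=7.1364, (cx,cy)=(0.6168,-0.7871)
solve A·x = −loads:
  F[0-1] = +265.6652 N (tension)
  F[0-2] = +1539.2824 N (tension)
  F[1-2] = -2495.4440 N (compression)
  Rx@0 = -1679.7200 N
  Ry@0 = -225.5111 N
  Ry@2 = +1964.1411 N

-2495.444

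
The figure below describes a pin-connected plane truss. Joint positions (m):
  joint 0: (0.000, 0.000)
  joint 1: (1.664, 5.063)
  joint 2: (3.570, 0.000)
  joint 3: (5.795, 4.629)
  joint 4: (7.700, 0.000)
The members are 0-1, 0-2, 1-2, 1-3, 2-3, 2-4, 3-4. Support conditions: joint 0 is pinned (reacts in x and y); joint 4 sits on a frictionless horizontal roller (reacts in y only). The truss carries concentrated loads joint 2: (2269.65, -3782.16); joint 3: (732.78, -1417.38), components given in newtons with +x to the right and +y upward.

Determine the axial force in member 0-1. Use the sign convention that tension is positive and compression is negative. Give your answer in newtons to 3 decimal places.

N=5 nodes, M=7 members, R=3 reactions → 2N=10, M+R=10
member 0 (0-1): L=5.3294, (cx,cy)=(0.3122,0.9500)
member 1 (0-2): L=3.5700, (cx,cy)=(1.0000,0.0000)
member 2 (1-2): L=5.4099, (cx,cy)=(0.3523,-0.9359)
member 3 (1-3): L=4.1537, (cx,cy)=(0.9945,-0.1045)
member 4 (2-3): L=5.1360, (cx,cy)=(0.4332,0.9013)
member 5 (2-4): L=4.1300, (cx,cy)=(1.0000,0.0000)
member 6 (3-4): L=5.0057, (cx,cy)=(0.3806,-0.9248)
solve A·x = −loads:
  F[0-1] = -2040.7764 N (compression)
  F[0-2] = +3639.6181 N (tension)
  F[1-2] = +2231.3613 N (tension)
  F[1-3] = -1431.1711 N (compression)
  F[2-3] = +1879.3895 N (tension)
  F[2-4] = +1341.9315 N (tension)
  F[3-4] = -3526.1194 N (compression)
  Rx@0 = -3002.4300 N
  Ry@0 = +1938.7521 N
  Ry@4 = +3260.7879 N

-2040.776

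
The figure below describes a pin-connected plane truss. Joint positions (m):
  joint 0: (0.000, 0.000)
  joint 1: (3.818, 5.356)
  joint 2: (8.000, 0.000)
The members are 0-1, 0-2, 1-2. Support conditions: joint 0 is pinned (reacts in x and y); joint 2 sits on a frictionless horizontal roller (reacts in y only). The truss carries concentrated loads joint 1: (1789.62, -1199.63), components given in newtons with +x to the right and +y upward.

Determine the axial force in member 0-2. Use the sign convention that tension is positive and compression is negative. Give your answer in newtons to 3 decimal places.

1382.554

N=3 nodes, M=3 members, R=3 reactions → 2N=6, M+R=6
member 0 (0-1): L=6.5775, (cx,cy)=(0.5805,0.8143)
member 1 (0-2): L=8.0000, (cx,cy)=(1.0000,0.0000)
member 2 (1-2): L=6.7953, (cx,cy)=(0.6154,-0.7882)
solve A·x = −loads:
  F[0-1] = +701.2803 N (tension)
  F[0-2] = +1382.5539 N (tension)
  F[1-2] = -2246.4954 N (compression)
  Rx@0 = -1789.6200 N
  Ry@0 = -571.0440 N
  Ry@2 = +1770.6740 N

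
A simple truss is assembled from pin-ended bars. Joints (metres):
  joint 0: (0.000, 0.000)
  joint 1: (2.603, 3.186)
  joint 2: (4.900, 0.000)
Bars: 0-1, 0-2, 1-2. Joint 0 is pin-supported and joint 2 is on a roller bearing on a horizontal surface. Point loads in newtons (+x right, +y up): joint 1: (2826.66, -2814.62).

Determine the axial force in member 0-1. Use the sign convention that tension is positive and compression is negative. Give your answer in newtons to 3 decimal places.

669.525

N=3 nodes, M=3 members, R=3 reactions → 2N=6, M+R=6
member 0 (0-1): L=4.1141, (cx,cy)=(0.6327,0.7744)
member 1 (0-2): L=4.9000, (cx,cy)=(1.0000,0.0000)
member 2 (1-2): L=3.9277, (cx,cy)=(0.5848,-0.8112)
solve A·x = −loads:
  F[0-1] = +669.5250 N (tension)
  F[0-2] = +2403.0549 N (tension)
  F[1-2] = -4109.0430 N (compression)
  Rx@0 = -2826.6600 N
  Ry@0 = -518.4809 N
  Ry@2 = +3333.1009 N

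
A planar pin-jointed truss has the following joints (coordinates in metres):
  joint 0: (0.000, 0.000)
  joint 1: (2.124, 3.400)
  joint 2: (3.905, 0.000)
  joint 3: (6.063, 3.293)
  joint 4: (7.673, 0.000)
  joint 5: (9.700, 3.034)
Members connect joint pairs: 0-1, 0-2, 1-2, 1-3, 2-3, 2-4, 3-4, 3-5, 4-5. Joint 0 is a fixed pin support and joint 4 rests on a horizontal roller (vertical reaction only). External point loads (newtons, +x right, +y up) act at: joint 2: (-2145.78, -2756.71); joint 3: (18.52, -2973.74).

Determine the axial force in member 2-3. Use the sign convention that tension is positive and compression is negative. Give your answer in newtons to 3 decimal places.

N=6 nodes, M=9 members, R=3 reactions → 2N=12, M+R=12
member 0 (0-1): L=4.0089, (cx,cy)=(0.5298,0.8481)
member 1 (0-2): L=3.9050, (cx,cy)=(1.0000,0.0000)
member 2 (1-2): L=3.8382, (cx,cy)=(0.4640,-0.8858)
member 3 (1-3): L=3.9405, (cx,cy)=(0.9996,-0.0272)
member 4 (2-3): L=3.9371, (cx,cy)=(0.5481,0.8364)
member 5 (2-4): L=3.7680, (cx,cy)=(1.0000,0.0000)
member 6 (3-4): L=3.6655, (cx,cy)=(0.4392,-0.8984)
member 7 (3-5): L=3.6462, (cx,cy)=(0.9975,-0.0710)
member 8 (4-5): L=3.6488, (cx,cy)=(0.5555,0.8315)
solve A·x = −loads:
  F[0-1] = -2322.5355 N (compression)
  F[0-2] = -896.7353 N (compression)
  F[1-2] = +2294.0253 N (tension)
  F[1-3] = -2295.8374 N (compression)
  F[2-3] = +866.3331 N (tension)
  F[2-4] = +1838.6579 N (tension)
  F[3-4] = -4186.0964 N (compression)
  F[3-5] = +0.0000 N (tension)
  F[4-5] = -0.0000 N (compression)
  Rx@0 = +2127.2600 N
  Ry@0 = +1969.7665 N
  Ry@4 = +3760.6835 N

866.333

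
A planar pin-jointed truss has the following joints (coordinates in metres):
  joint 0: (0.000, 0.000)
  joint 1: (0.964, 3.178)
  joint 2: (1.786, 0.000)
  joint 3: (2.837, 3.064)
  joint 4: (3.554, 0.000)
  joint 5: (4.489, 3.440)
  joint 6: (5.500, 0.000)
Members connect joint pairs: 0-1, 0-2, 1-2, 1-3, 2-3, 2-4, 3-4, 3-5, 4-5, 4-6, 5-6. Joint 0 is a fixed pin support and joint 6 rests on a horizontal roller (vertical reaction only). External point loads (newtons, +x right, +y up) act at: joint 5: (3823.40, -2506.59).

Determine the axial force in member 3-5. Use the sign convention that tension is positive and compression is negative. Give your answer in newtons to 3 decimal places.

N=7 nodes, M=11 members, R=3 reactions → 2N=14, M+R=14
member 0 (0-1): L=3.3210, (cx,cy)=(0.2903,0.9569)
member 1 (0-2): L=1.7860, (cx,cy)=(1.0000,0.0000)
member 2 (1-2): L=3.2826, (cx,cy)=(0.2504,-0.9681)
member 3 (1-3): L=1.8765, (cx,cy)=(0.9982,-0.0608)
member 4 (2-3): L=3.2392, (cx,cy)=(0.3245,0.9459)
member 5 (2-4): L=1.7680, (cx,cy)=(1.0000,0.0000)
member 6 (3-4): L=3.1468, (cx,cy)=(0.2279,-0.9737)
member 7 (3-5): L=1.6942, (cx,cy)=(0.9751,0.2219)
member 8 (4-5): L=3.5648, (cx,cy)=(0.2623,0.9650)
member 9 (4-6): L=1.9460, (cx,cy)=(1.0000,0.0000)
member 10 (5-6): L=3.5855, (cx,cy)=(0.2820,-0.9594)
solve A·x = −loads:
  F[0-1] = +2017.4717 N (tension)
  F[0-2] = +3237.7788 N (tension)
  F[1-2] = -2063.4423 N (compression)
  F[1-3] = +1104.3726 N (tension)
  F[2-3] = +2111.9565 N (tension)
  F[2-4] = +2035.8251 N (tension)
  F[3-4] = -1485.7790 N (compression)
  F[3-5] = +2180.4875 N (tension)
  F[4-5] = +1499.1829 N (tension)
  F[4-6] = +1304.0713 N (tension)
  F[5-6] = -4624.8580 N (compression)
  Rx@0 = -3823.4000 N
  Ry@0 = -1930.6061 N
  Ry@6 = +4437.1961 N

2180.488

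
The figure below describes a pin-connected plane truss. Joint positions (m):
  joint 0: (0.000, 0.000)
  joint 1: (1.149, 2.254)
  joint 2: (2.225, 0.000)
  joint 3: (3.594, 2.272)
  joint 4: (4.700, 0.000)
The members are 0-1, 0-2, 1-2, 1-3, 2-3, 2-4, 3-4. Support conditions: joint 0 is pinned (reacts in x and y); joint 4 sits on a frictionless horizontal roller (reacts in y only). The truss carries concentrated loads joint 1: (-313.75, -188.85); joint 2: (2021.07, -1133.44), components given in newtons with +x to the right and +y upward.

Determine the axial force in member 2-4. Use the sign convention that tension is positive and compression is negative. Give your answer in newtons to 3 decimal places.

N=5 nodes, M=7 members, R=3 reactions → 2N=10, M+R=10
member 0 (0-1): L=2.5300, (cx,cy)=(0.4542,0.8909)
member 1 (0-2): L=2.2250, (cx,cy)=(1.0000,0.0000)
member 2 (1-2): L=2.4977, (cx,cy)=(0.4308,-0.9024)
member 3 (1-3): L=2.4451, (cx,cy)=(1.0000,0.0074)
member 4 (2-3): L=2.6526, (cx,cy)=(0.5161,0.8565)
member 5 (2-4): L=2.4750, (cx,cy)=(1.0000,0.0000)
member 6 (3-4): L=2.5269, (cx,cy)=(0.4377,-0.8991)
solve A·x = −loads:
  F[0-1] = -998.9803 N (compression)
  F[0-2] = +2161.0136 N (tension)
  F[1-2] = +773.1005 N (tension)
  F[1-3] = -473.0110 N (compression)
  F[2-3] = +508.7510 N (tension)
  F[2-4] = +210.4304 N (tension)
  F[3-4] = -480.7744 N (compression)
  Rx@0 = -1707.3200 N
  Ry@0 = +890.0134 N
  Ry@4 = +432.2766 N

210.430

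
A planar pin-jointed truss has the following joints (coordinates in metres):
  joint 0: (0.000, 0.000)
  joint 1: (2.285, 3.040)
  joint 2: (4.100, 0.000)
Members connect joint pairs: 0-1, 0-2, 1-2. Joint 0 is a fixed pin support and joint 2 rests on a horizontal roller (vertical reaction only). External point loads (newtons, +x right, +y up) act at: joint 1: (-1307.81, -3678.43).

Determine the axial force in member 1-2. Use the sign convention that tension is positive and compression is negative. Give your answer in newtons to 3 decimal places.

-1258.261

N=3 nodes, M=3 members, R=3 reactions → 2N=6, M+R=6
member 0 (0-1): L=3.8030, (cx,cy)=(0.6008,0.7994)
member 1 (0-2): L=4.1000, (cx,cy)=(1.0000,0.0000)
member 2 (1-2): L=3.5406, (cx,cy)=(0.5126,-0.8586)
solve A·x = −loads:
  F[0-1] = -3250.1550 N (compression)
  F[0-2] = +645.0167 N (tension)
  F[1-2] = -1258.2612 N (compression)
  Rx@0 = +1307.8100 N
  Ry@0 = +2598.0714 N
  Ry@2 = +1080.3586 N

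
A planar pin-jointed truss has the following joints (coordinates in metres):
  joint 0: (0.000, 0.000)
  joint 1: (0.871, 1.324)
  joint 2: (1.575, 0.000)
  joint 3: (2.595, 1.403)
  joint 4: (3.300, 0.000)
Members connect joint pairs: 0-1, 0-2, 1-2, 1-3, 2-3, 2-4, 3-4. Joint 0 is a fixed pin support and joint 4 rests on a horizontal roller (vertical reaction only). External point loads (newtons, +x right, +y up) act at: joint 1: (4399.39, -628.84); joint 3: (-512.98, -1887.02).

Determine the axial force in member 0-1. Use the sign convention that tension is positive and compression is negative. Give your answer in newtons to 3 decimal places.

N=5 nodes, M=7 members, R=3 reactions → 2N=10, M+R=10
member 0 (0-1): L=1.5848, (cx,cy)=(0.5496,0.8354)
member 1 (0-2): L=1.5750, (cx,cy)=(1.0000,0.0000)
member 2 (1-2): L=1.4995, (cx,cy)=(0.4695,-0.8829)
member 3 (1-3): L=1.7258, (cx,cy)=(0.9990,0.0458)
member 4 (2-3): L=1.7346, (cx,cy)=(0.5880,0.8088)
member 5 (2-4): L=1.7250, (cx,cy)=(1.0000,0.0000)
member 6 (3-4): L=1.5702, (cx,cy)=(0.4490,-0.8935)
solve A·x = −loads:
  F[0-1] = +815.1395 N (tension)
  F[0-2] = +3438.4148 N (tension)
  F[1-2] = -1648.3951 N (compression)
  F[1-3] = -3180.8401 N (compression)
  F[2-3] = +1799.4244 N (tension)
  F[2-4] = +1606.4020 N (tension)
  F[3-4] = -3577.7650 N (compression)
  Rx@0 = -3886.4100 N
  Ry@0 = -680.9939 N
  Ry@4 = +3196.8539 N

815.140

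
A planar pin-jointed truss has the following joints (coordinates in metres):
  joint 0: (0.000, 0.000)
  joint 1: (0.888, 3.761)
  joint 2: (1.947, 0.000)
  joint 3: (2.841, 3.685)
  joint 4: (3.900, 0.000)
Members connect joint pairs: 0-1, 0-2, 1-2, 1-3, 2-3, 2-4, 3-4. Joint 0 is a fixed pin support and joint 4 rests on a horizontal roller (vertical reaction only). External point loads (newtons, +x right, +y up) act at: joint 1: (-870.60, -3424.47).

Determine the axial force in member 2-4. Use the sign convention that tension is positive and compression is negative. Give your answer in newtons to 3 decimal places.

N=5 nodes, M=7 members, R=3 reactions → 2N=10, M+R=10
member 0 (0-1): L=3.8644, (cx,cy)=(0.2298,0.9732)
member 1 (0-2): L=1.9470, (cx,cy)=(1.0000,0.0000)
member 2 (1-2): L=3.9072, (cx,cy)=(0.2710,-0.9626)
member 3 (1-3): L=1.9545, (cx,cy)=(0.9992,-0.0389)
member 4 (2-3): L=3.7919, (cx,cy)=(0.2358,0.9718)
member 5 (2-4): L=1.9530, (cx,cy)=(1.0000,0.0000)
member 6 (3-4): L=3.8341, (cx,cy)=(0.2762,-0.9611)
solve A·x = −loads:
  F[0-1] = -3580.1180 N (compression)
  F[0-2] = -47.9273 N (compression)
  F[1-2] = +60.9023 N (tension)
  F[1-3] = +31.4444 N (tension)
  F[2-3] = -60.3233 N (compression)
  F[2-4] = -17.1985 N (compression)
  F[3-4] = +62.2677 N (tension)
  Rx@0 = +870.6000 N
  Ry@0 = +3484.3154 N
  Ry@4 = -59.8454 N

-17.198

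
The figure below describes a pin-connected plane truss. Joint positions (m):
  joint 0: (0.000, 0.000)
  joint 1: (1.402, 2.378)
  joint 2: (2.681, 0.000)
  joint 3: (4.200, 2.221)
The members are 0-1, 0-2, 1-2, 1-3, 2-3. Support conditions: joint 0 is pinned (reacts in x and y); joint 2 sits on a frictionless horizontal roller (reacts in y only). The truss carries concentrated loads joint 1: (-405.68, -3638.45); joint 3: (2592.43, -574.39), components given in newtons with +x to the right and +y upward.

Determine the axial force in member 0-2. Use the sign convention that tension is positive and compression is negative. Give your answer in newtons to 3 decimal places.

1964.204

N=4 nodes, M=5 members, R=3 reactions → 2N=8, M+R=8
member 0 (0-1): L=2.7605, (cx,cy)=(0.5079,0.8614)
member 1 (0-2): L=2.6810, (cx,cy)=(1.0000,0.0000)
member 2 (1-2): L=2.7001, (cx,cy)=(0.4737,-0.8807)
member 3 (1-3): L=2.8024, (cx,cy)=(0.9984,-0.0560)
member 4 (2-3): L=2.6908, (cx,cy)=(0.5645,0.8254)
solve A·x = −loads:
  F[0-1] = +438.1912 N (tension)
  F[0-2] = +1964.2038 N (tension)
  F[1-2] = -4743.1057 N (compression)
  F[1-3] = +2879.4636 N (tension)
  F[2-3] = -500.4415 N (compression)
  Rx@0 = -2186.7500 N
  Ry@0 = -377.4714 N
  Ry@2 = +4590.3114 N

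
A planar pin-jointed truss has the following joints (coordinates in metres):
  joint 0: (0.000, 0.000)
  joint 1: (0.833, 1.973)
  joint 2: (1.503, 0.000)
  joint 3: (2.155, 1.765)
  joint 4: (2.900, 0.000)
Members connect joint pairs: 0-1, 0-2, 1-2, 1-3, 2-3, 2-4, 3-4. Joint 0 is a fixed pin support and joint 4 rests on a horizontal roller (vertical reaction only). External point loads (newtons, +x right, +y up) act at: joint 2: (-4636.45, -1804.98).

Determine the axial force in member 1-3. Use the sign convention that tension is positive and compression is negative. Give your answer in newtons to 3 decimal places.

-708.369

N=5 nodes, M=7 members, R=3 reactions → 2N=10, M+R=10
member 0 (0-1): L=2.1416, (cx,cy)=(0.3890,0.9213)
member 1 (0-2): L=1.5030, (cx,cy)=(1.0000,0.0000)
member 2 (1-2): L=2.0837, (cx,cy)=(0.3215,-0.9469)
member 3 (1-3): L=1.3383, (cx,cy)=(0.9878,-0.1554)
member 4 (2-3): L=1.8816, (cx,cy)=(0.3465,0.9380)
member 5 (2-4): L=1.3970, (cx,cy)=(1.0000,0.0000)
member 6 (3-4): L=1.9158, (cx,cy)=(0.3889,-0.9213)
solve A·x = −loads:
  F[0-1] = -943.8218 N (compression)
  F[0-2] = -4269.3463 N (compression)
  F[1-2] = +1034.5428 N (tension)
  F[1-3] = -708.3692 N (compression)
  F[2-3] = +879.8944 N (tension)
  F[2-4] = +394.8616 N (tension)
  F[3-4] = -1015.3984 N (compression)
  Rx@0 = +4636.4500 N
  Ry@0 = +869.5024 N
  Ry@4 = +935.4776 N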